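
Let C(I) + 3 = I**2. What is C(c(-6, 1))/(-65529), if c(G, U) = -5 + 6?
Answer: 2/65529 ≈ 3.0521e-5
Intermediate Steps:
c(G, U) = 1
C(I) = -3 + I**2
C(c(-6, 1))/(-65529) = (-3 + 1**2)/(-65529) = (-3 + 1)*(-1/65529) = -2*(-1/65529) = 2/65529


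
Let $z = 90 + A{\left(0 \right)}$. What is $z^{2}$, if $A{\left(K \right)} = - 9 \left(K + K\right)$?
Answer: $8100$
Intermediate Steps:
$A{\left(K \right)} = - 18 K$ ($A{\left(K \right)} = - 9 \cdot 2 K = - 18 K$)
$z = 90$ ($z = 90 - 0 = 90 + 0 = 90$)
$z^{2} = 90^{2} = 8100$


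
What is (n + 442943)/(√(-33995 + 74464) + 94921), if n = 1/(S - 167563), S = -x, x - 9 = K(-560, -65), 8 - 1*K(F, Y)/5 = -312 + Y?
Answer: 3563216147693035/763580236743342 - 37538754835*√40469/763580236743342 ≈ 4.6566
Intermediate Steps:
K(F, Y) = 1600 - 5*Y (K(F, Y) = 40 - 5*(-312 + Y) = 40 + (1560 - 5*Y) = 1600 - 5*Y)
x = 1934 (x = 9 + (1600 - 5*(-65)) = 9 + (1600 + 325) = 9 + 1925 = 1934)
S = -1934 (S = -1*1934 = -1934)
n = -1/169497 (n = 1/(-1934 - 167563) = 1/(-169497) = -1/169497 ≈ -5.8998e-6)
(n + 442943)/(√(-33995 + 74464) + 94921) = (-1/169497 + 442943)/(√(-33995 + 74464) + 94921) = 75077509670/(169497*(√40469 + 94921)) = 75077509670/(169497*(94921 + √40469))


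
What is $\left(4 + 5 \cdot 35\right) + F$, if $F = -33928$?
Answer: $-33749$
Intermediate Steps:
$\left(4 + 5 \cdot 35\right) + F = \left(4 + 5 \cdot 35\right) - 33928 = \left(4 + 175\right) - 33928 = 179 - 33928 = -33749$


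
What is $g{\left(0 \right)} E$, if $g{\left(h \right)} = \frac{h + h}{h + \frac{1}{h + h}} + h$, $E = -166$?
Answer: $0$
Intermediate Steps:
$g{\left(h \right)} = h + \frac{2 h}{h + \frac{1}{2 h}}$ ($g{\left(h \right)} = \frac{2 h}{h + \frac{1}{2 h}} + h = h + \frac{2 h}{h + \frac{1}{2 h}}$)
$g{\left(0 \right)} E = \frac{0 \left(1 + 2 \cdot 0^{2} + 4 \cdot 0\right)}{1 + 2 \cdot 0^{2}} \left(-166\right) = \frac{0 \left(1 + 2 \cdot 0 + 0\right)}{1 + 2 \cdot 0} \left(-166\right) = \frac{0 \left(1 + 0 + 0\right)}{1 + 0} \left(-166\right) = 0 \cdot 1^{-1} \cdot 1 \left(-166\right) = 0 \cdot 1 \cdot 1 \left(-166\right) = 0 \left(-166\right) = 0$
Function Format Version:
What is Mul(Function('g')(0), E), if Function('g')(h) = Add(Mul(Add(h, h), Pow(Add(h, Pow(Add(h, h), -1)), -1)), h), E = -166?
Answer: 0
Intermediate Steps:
Function('g')(h) = Add(h, Mul(2, h, Pow(Add(h, Mul(Rational(1, 2), Pow(h, -1))), -1))) (Function('g')(h) = Add(Mul(Mul(2, h), Pow(Add(h, Pow(Mul(2, h), -1)), -1)), h) = Add(Mul(Mul(2, h), Pow(Add(h, Mul(Rational(1, 2), Pow(h, -1))), -1)), h) = Add(Mul(2, h, Pow(Add(h, Mul(Rational(1, 2), Pow(h, -1))), -1)), h) = Add(h, Mul(2, h, Pow(Add(h, Mul(Rational(1, 2), Pow(h, -1))), -1))))
Mul(Function('g')(0), E) = Mul(Mul(0, Pow(Add(1, Mul(2, Pow(0, 2))), -1), Add(1, Mul(2, Pow(0, 2)), Mul(4, 0))), -166) = Mul(Mul(0, Pow(Add(1, Mul(2, 0)), -1), Add(1, Mul(2, 0), 0)), -166) = Mul(Mul(0, Pow(Add(1, 0), -1), Add(1, 0, 0)), -166) = Mul(Mul(0, Pow(1, -1), 1), -166) = Mul(Mul(0, 1, 1), -166) = Mul(0, -166) = 0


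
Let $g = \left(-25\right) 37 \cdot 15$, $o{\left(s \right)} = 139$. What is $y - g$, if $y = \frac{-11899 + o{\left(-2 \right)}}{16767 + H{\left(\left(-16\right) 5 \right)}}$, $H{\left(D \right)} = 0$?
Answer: $\frac{77543455}{5589} \approx 13874.0$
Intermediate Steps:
$g = -13875$ ($g = \left(-925\right) 15 = -13875$)
$y = - \frac{3920}{5589}$ ($y = \frac{-11899 + 139}{16767 + 0} = - \frac{11760}{16767} = \left(-11760\right) \frac{1}{16767} = - \frac{3920}{5589} \approx -0.70138$)
$y - g = - \frac{3920}{5589} - -13875 = - \frac{3920}{5589} + 13875 = \frac{77543455}{5589}$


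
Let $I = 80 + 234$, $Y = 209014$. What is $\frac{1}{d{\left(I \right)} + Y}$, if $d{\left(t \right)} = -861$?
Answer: $\frac{1}{208153} \approx 4.8042 \cdot 10^{-6}$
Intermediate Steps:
$I = 314$
$\frac{1}{d{\left(I \right)} + Y} = \frac{1}{-861 + 209014} = \frac{1}{208153}$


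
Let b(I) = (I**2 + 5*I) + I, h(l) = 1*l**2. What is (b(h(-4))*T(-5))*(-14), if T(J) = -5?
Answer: 24640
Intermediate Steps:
h(l) = l**2
b(I) = I**2 + 6*I
(b(h(-4))*T(-5))*(-14) = (((-4)**2*(6 + (-4)**2))*(-5))*(-14) = ((16*(6 + 16))*(-5))*(-14) = ((16*22)*(-5))*(-14) = (352*(-5))*(-14) = -1760*(-14) = 24640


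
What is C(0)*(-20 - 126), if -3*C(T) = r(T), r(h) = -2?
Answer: -292/3 ≈ -97.333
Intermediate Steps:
C(T) = ⅔ (C(T) = -⅓*(-2) = ⅔)
C(0)*(-20 - 126) = 2*(-20 - 126)/3 = (⅔)*(-146) = -292/3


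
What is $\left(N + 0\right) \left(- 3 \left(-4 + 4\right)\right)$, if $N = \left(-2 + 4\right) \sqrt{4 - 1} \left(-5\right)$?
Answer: $0$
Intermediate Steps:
$N = - 10 \sqrt{3}$ ($N = 2 \sqrt{3} \left(-5\right) = - 10 \sqrt{3} \approx -17.32$)
$\left(N + 0\right) \left(- 3 \left(-4 + 4\right)\right) = \left(- 10 \sqrt{3} + 0\right) \left(- 3 \left(-4 + 4\right)\right) = - 10 \sqrt{3} \left(\left(-3\right) 0\right) = - 10 \sqrt{3} \cdot 0 = 0$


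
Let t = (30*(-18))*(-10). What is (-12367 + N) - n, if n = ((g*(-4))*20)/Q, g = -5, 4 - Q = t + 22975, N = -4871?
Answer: -489058898/28371 ≈ -17238.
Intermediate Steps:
t = 5400 (t = -540*(-10) = 5400)
Q = -28371 (Q = 4 - (5400 + 22975) = 4 - 1*28375 = 4 - 28375 = -28371)
n = -400/28371 (n = (-5*(-4)*20)/(-28371) = (20*20)*(-1/28371) = 400*(-1/28371) = -400/28371 ≈ -0.014099)
(-12367 + N) - n = (-12367 - 4871) - 1*(-400/28371) = -17238 + 400/28371 = -489058898/28371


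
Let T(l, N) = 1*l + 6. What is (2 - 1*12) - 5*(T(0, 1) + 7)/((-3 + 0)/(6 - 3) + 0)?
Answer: 55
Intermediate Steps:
T(l, N) = 6 + l (T(l, N) = l + 6 = 6 + l)
(2 - 1*12) - 5*(T(0, 1) + 7)/((-3 + 0)/(6 - 3) + 0) = (2 - 1*12) - 5*((6 + 0) + 7)/((-3 + 0)/(6 - 3) + 0) = (2 - 12) - 5*(6 + 7)/(-3/3 + 0) = -10 - 65/(-3*⅓ + 0) = -10 - 65/(-1 + 0) = -10 - 65/(-1) = -10 - 65*(-1) = -10 - 5*(-13) = -10 + 65 = 55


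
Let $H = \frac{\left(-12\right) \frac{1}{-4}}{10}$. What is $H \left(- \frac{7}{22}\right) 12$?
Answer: $- \frac{63}{55} \approx -1.1455$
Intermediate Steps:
$H = \frac{3}{10}$ ($H = \left(-12\right) \left(- \frac{1}{4}\right) \frac{1}{10} = 3 \cdot \frac{1}{10} = \frac{3}{10} \approx 0.3$)
$H \left(- \frac{7}{22}\right) 12 = \frac{3 \left(- \frac{7}{22}\right)}{10} \cdot 12 = \frac{3 \left(\left(-7\right) \frac{1}{22}\right)}{10} \cdot 12 = \frac{3}{10} \left(- \frac{7}{22}\right) 12 = \left(- \frac{21}{220}\right) 12 = - \frac{63}{55}$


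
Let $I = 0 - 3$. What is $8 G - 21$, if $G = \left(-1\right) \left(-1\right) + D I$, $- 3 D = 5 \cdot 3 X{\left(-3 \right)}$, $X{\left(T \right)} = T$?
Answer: $-373$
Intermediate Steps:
$I = -3$ ($I = 0 - 3 = -3$)
$D = 15$ ($D = - \frac{5 \cdot 3 \left(-3\right)}{3} = - \frac{15 \left(-3\right)}{3} = \left(- \frac{1}{3}\right) \left(-45\right) = 15$)
$G = -44$ ($G = \left(-1\right) \left(-1\right) + 15 \left(-3\right) = 1 - 45 = -44$)
$8 G - 21 = 8 \left(-44\right) - 21 = -352 - 21 = -373$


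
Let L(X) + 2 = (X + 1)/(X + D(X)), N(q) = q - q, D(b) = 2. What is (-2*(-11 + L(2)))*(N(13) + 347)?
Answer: 17003/2 ≈ 8501.5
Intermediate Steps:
N(q) = 0
L(X) = -2 + (1 + X)/(2 + X) (L(X) = -2 + (X + 1)/(X + 2) = -2 + (1 + X)/(2 + X))
(-2*(-11 + L(2)))*(N(13) + 347) = (-2*(-11 + (-3 - 1*2)/(2 + 2)))*(0 + 347) = -2*(-11 + (-3 - 2)/4)*347 = -2*(-11 + (¼)*(-5))*347 = -2*(-11 - 5/4)*347 = -2*(-49/4)*347 = (49/2)*347 = 17003/2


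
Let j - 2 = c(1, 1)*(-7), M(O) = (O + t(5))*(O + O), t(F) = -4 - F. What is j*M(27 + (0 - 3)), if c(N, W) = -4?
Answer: 21600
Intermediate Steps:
M(O) = 2*O*(-9 + O) (M(O) = (O + (-4 - 1*5))*(O + O) = (O + (-4 - 5))*(2*O) = (O - 9)*(2*O) = (-9 + O)*(2*O) = 2*O*(-9 + O))
j = 30 (j = 2 - 4*(-7) = 2 + 28 = 30)
j*M(27 + (0 - 3)) = 30*(2*(27 + (0 - 3))*(-9 + (27 + (0 - 3)))) = 30*(2*(27 - 3)*(-9 + (27 - 3))) = 30*(2*24*(-9 + 24)) = 30*(2*24*15) = 30*720 = 21600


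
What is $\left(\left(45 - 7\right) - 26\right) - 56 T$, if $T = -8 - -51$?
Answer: $-2396$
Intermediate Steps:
$T = 43$ ($T = -8 + 51 = 43$)
$\left(\left(45 - 7\right) - 26\right) - 56 T = \left(\left(45 - 7\right) - 26\right) - 2408 = \left(38 - 26\right) - 2408 = 12 - 2408 = -2396$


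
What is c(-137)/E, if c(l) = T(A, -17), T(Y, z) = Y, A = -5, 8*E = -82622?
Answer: 20/41311 ≈ 0.00048413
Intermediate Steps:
E = -41311/4 (E = (⅛)*(-82622) = -41311/4 ≈ -10328.)
c(l) = -5
c(-137)/E = -5/(-41311/4) = -5*(-4/41311) = 20/41311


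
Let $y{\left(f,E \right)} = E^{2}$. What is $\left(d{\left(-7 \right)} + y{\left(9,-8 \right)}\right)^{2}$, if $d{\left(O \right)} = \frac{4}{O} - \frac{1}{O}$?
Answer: $\frac{198025}{49} \approx 4041.3$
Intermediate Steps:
$d{\left(O \right)} = \frac{3}{O}$
$\left(d{\left(-7 \right)} + y{\left(9,-8 \right)}\right)^{2} = \left(\frac{3}{-7} + \left(-8\right)^{2}\right)^{2} = \left(3 \left(- \frac{1}{7}\right) + 64\right)^{2} = \left(- \frac{3}{7} + 64\right)^{2} = \left(\frac{445}{7}\right)^{2} = \frac{198025}{49}$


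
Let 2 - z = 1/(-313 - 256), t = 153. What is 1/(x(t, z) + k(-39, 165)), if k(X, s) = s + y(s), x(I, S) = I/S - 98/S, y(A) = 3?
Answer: 1139/222647 ≈ 0.0051157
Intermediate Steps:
z = 1139/569 (z = 2 - 1/(-313 - 256) = 2 - 1/(-569) = 2 - 1*(-1/569) = 2 + 1/569 = 1139/569 ≈ 2.0018)
x(I, S) = -98/S + I/S
k(X, s) = 3 + s (k(X, s) = s + 3 = 3 + s)
1/(x(t, z) + k(-39, 165)) = 1/((-98 + 153)/(1139/569) + (3 + 165)) = 1/((569/1139)*55 + 168) = 1/(31295/1139 + 168) = 1/(222647/1139) = 1139/222647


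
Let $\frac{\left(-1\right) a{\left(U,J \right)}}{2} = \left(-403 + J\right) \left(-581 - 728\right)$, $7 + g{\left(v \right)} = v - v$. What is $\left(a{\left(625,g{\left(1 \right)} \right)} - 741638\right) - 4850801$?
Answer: $-6665819$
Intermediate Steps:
$g{\left(v \right)} = -7$ ($g{\left(v \right)} = -7 + \left(v - v\right) = -7 + 0 = -7$)
$a{\left(U,J \right)} = -1055054 + 2618 J$ ($a{\left(U,J \right)} = - 2 \left(-403 + J\right) \left(-581 - 728\right) = - 2 \left(-403 + J\right) \left(-1309\right) = - 2 \left(527527 - 1309 J\right) = -1055054 + 2618 J$)
$\left(a{\left(625,g{\left(1 \right)} \right)} - 741638\right) - 4850801 = \left(\left(-1055054 + 2618 \left(-7\right)\right) - 741638\right) - 4850801 = \left(\left(-1055054 - 18326\right) - 741638\right) - 4850801 = \left(-1073380 - 741638\right) - 4850801 = -1815018 - 4850801 = -6665819$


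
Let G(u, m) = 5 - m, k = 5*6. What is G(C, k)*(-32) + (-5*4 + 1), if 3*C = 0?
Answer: 781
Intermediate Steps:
C = 0 (C = (1/3)*0 = 0)
k = 30
G(C, k)*(-32) + (-5*4 + 1) = (5 - 1*30)*(-32) + (-5*4 + 1) = (5 - 30)*(-32) + (-20 + 1) = -25*(-32) - 19 = 800 - 19 = 781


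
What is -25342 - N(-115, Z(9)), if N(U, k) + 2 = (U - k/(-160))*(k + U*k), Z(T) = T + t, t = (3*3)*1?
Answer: -5221783/20 ≈ -2.6109e+5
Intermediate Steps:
t = 9 (t = 9*1 = 9)
Z(T) = 9 + T (Z(T) = T + 9 = 9 + T)
N(U, k) = -2 + (U + k/160)*(k + U*k) (N(U, k) = -2 + (U - k/(-160))*(k + U*k) = -2 + (U - k*(-1)/160)*(k + U*k) = -2 + (U - (-1)*k/160)*(k + U*k) = -2 + (U + k/160)*(k + U*k))
-25342 - N(-115, Z(9)) = -25342 - (-2 + (9 + 9)**2/160 - 115*(9 + 9) + (9 + 9)*(-115)**2 + (1/160)*(-115)*(9 + 9)**2) = -25342 - (-2 + (1/160)*18**2 - 115*18 + 18*13225 + (1/160)*(-115)*18**2) = -25342 - (-2 + (1/160)*324 - 2070 + 238050 + (1/160)*(-115)*324) = -25342 - (-2 + 81/40 - 2070 + 238050 - 1863/8) = -25342 - 1*4714943/20 = -25342 - 4714943/20 = -5221783/20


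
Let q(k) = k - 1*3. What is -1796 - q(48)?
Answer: -1841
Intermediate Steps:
q(k) = -3 + k (q(k) = k - 3 = -3 + k)
-1796 - q(48) = -1796 - (-3 + 48) = -1796 - 1*45 = -1796 - 45 = -1841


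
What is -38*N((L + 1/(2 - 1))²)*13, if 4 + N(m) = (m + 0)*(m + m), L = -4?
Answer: -78052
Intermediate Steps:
N(m) = -4 + 2*m² (N(m) = -4 + (m + 0)*(m + m) = -4 + m*(2*m) = -4 + 2*m²)
-38*N((L + 1/(2 - 1))²)*13 = -38*(-4 + 2*((-4 + 1/(2 - 1))²)²)*13 = -38*(-4 + 2*((-4 + 1/1)²)²)*13 = -38*(-4 + 2*((-4 + 1)²)²)*13 = -38*(-4 + 2*((-3)²)²)*13 = -38*(-4 + 2*9²)*13 = -38*(-4 + 2*81)*13 = -38*(-4 + 162)*13 = -38*158*13 = -6004*13 = -78052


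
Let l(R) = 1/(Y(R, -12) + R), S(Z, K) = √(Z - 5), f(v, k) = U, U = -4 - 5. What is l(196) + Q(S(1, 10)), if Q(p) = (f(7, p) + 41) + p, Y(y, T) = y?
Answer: 12545/392 + 2*I ≈ 32.003 + 2.0*I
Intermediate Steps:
U = -9
f(v, k) = -9
S(Z, K) = √(-5 + Z)
Q(p) = 32 + p (Q(p) = (-9 + 41) + p = 32 + p)
l(R) = 1/(2*R) (l(R) = 1/(R + R) = 1/(2*R))
l(196) + Q(S(1, 10)) = (½)/196 + (32 + √(-5 + 1)) = (½)*(1/196) + (32 + √(-4)) = 1/392 + (32 + 2*I) = 12545/392 + 2*I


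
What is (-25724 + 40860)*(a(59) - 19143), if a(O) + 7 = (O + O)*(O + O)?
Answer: -79100736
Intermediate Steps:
a(O) = -7 + 4*O² (a(O) = -7 + (O + O)*(O + O) = -7 + (2*O)*(2*O) = -7 + 4*O²)
(-25724 + 40860)*(a(59) - 19143) = (-25724 + 40860)*((-7 + 4*59²) - 19143) = 15136*((-7 + 4*3481) - 19143) = 15136*((-7 + 13924) - 19143) = 15136*(13917 - 19143) = 15136*(-5226) = -79100736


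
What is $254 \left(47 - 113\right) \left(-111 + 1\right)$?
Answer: $1844040$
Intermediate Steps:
$254 \left(47 - 113\right) \left(-111 + 1\right) = 254 \left(\left(-66\right) \left(-110\right)\right) = 254 \cdot 7260 = 1844040$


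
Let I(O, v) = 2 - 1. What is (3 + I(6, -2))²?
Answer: 16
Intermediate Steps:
I(O, v) = 1
(3 + I(6, -2))² = (3 + 1)² = 4² = 16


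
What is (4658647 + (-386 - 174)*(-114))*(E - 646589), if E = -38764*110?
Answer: -23190381614323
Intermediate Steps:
E = -4264040
(4658647 + (-386 - 174)*(-114))*(E - 646589) = (4658647 + (-386 - 174)*(-114))*(-4264040 - 646589) = (4658647 - 560*(-114))*(-4910629) = (4658647 + 63840)*(-4910629) = 4722487*(-4910629) = -23190381614323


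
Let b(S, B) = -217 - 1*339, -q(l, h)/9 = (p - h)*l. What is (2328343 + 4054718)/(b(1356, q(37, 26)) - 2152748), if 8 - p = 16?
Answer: -709229/239256 ≈ -2.9643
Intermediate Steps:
p = -8 (p = 8 - 1*16 = 8 - 16 = -8)
q(l, h) = -9*l*(-8 - h) (q(l, h) = -9*(-8 - h)*l = -9*l*(-8 - h))
b(S, B) = -556 (b(S, B) = -217 - 339 = -556)
(2328343 + 4054718)/(b(1356, q(37, 26)) - 2152748) = (2328343 + 4054718)/(-556 - 2152748) = 6383061/(-2153304) = 6383061*(-1/2153304) = -709229/239256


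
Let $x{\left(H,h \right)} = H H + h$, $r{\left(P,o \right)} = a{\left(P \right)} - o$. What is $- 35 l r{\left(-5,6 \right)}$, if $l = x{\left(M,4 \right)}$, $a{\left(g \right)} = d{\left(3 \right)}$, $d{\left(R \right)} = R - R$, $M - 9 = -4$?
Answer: $6090$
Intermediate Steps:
$M = 5$ ($M = 9 - 4 = 5$)
$d{\left(R \right)} = 0$
$a{\left(g \right)} = 0$
$r{\left(P,o \right)} = - o$ ($r{\left(P,o \right)} = 0 - o = - o$)
$x{\left(H,h \right)} = h + H^{2}$ ($x{\left(H,h \right)} = H^{2} + h = h + H^{2}$)
$l = 29$ ($l = 4 + 5^{2} = 4 + 25 = 29$)
$- 35 l r{\left(-5,6 \right)} = \left(-35\right) 29 \left(\left(-1\right) 6\right) = \left(-1015\right) \left(-6\right) = 6090$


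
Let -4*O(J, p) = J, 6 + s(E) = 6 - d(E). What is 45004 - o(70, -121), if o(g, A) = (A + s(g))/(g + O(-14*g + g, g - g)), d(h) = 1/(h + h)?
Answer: 1874433541/41650 ≈ 45004.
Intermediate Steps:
d(h) = 1/(2*h)
s(E) = -1/(2*E) (s(E) = -6 + (6 - 1/(2*E)) = -1/(2*E))
O(J, p) = -J/4
o(g, A) = 4*(A - 1/(2*g))/(17*g) (o(g, A) = (A - 1/(2*g))/(g - (-14*g + g)/4) = (A - 1/(2*g))/(g - (-13)*g/4) = (A - 1/(2*g))/(g + 13*g/4) = (A - 1/(2*g))/((17*g/4)) = (A - 1/(2*g))*(4/(17*g)) = 4*(A - 1/(2*g))/(17*g))
45004 - o(70, -121) = 45004 - 2*(-1 + 2*(-121)*70)/(17*70²) = 45004 - 2*(-1 - 16940)/(17*4900) = 45004 - 2*(-16941)/(17*4900) = 45004 - 1*(-16941/41650) = 45004 + 16941/41650 = 1874433541/41650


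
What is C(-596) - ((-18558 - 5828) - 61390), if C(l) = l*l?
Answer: 440992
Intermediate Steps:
C(l) = l²
C(-596) - ((-18558 - 5828) - 61390) = (-596)² - ((-18558 - 5828) - 61390) = 355216 - (-24386 - 61390) = 355216 - 1*(-85776) = 355216 + 85776 = 440992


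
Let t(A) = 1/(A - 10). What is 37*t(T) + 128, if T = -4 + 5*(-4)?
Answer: 4315/34 ≈ 126.91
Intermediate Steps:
T = -24 (T = -4 - 20 = -24)
t(A) = 1/(-10 + A)
37*t(T) + 128 = 37/(-10 - 24) + 128 = 37/(-34) + 128 = 37*(-1/34) + 128 = -37/34 + 128 = 4315/34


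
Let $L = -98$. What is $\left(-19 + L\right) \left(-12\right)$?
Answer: $1404$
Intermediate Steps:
$\left(-19 + L\right) \left(-12\right) = \left(-19 - 98\right) \left(-12\right) = \left(-117\right) \left(-12\right) = 1404$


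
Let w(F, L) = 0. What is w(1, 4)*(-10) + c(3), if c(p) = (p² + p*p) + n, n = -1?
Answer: 17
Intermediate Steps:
c(p) = -1 + 2*p² (c(p) = (p² + p*p) - 1 = (p² + p²) - 1 = 2*p² - 1 = -1 + 2*p²)
w(1, 4)*(-10) + c(3) = 0*(-10) + (-1 + 2*3²) = 0 + (-1 + 2*9) = 0 + (-1 + 18) = 0 + 17 = 17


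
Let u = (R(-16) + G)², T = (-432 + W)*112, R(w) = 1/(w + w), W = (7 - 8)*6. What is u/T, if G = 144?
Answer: -21224449/50233344 ≈ -0.42252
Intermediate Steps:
W = -6 (W = -1*6 = -6)
R(w) = 1/(2*w)
T = -49056 (T = (-432 - 6)*112 = -438*112 = -49056)
u = 21224449/1024 (u = ((½)/(-16) + 144)² = ((½)*(-1/16) + 144)² = (-1/32 + 144)² = (4607/32)² = 21224449/1024 ≈ 20727.)
u/T = (21224449/1024)/(-49056) = (21224449/1024)*(-1/49056) = -21224449/50233344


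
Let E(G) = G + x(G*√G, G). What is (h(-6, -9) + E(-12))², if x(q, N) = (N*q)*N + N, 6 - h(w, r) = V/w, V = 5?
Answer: -1289934479/36 + 118656*I*√3 ≈ -3.5831e+7 + 2.0552e+5*I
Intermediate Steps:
h(w, r) = 6 - 5/w
x(q, N) = N + q*N² (x(q, N) = q*N² + N = N + q*N²)
E(G) = G + G*(1 + G^(5/2)) (E(G) = G + G*(1 + G*(G*√G)) = G + G*(1 + G*G^(3/2)) = G + G*(1 + G^(5/2)))
(h(-6, -9) + E(-12))² = ((6 - 5/(-6)) - 12*(2 + (-12)^(5/2)))² = ((6 - 5*(-⅙)) - 12*(2 + 288*I*√3))² = ((6 + ⅚) + (-24 - 3456*I*√3))² = (41/6 + (-24 - 3456*I*√3))² = (-103/6 - 3456*I*√3)²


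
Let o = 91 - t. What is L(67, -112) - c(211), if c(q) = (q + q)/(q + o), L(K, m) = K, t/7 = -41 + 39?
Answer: 10375/158 ≈ 65.665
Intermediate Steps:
t = -14 (t = 7*(-41 + 39) = 7*(-2) = -14)
o = 105 (o = 91 - 1*(-14) = 91 + 14 = 105)
c(q) = 2*q/(105 + q) (c(q) = (q + q)/(q + 105) = (2*q)/(105 + q) = 2*q/(105 + q))
L(67, -112) - c(211) = 67 - 2*211/(105 + 211) = 67 - 2*211/316 = 67 - 1*211/158 = 67 - 211/158 = 10375/158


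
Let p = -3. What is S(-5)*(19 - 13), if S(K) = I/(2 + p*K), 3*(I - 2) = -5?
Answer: 2/17 ≈ 0.11765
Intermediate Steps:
I = ⅓ (I = 2 + (⅓)*(-5) = 2 - 5/3 = ⅓ ≈ 0.33333)
S(K) = 1/(3*(2 - 3*K))
S(-5)*(19 - 13) = (1/(3*(2 - 3*(-5))))*(19 - 13) = (1/(3*(2 + 15)))*6 = ((⅓)/17)*6 = ((⅓)*(1/17))*6 = (1/51)*6 = 2/17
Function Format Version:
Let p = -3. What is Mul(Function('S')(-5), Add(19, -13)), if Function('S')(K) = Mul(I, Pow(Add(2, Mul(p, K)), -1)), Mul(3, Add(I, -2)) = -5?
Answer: Rational(2, 17) ≈ 0.11765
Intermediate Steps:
I = Rational(1, 3) (I = Add(2, Mul(Rational(1, 3), -5)) = Add(2, Rational(-5, 3)) = Rational(1, 3) ≈ 0.33333)
Function('S')(K) = Mul(Rational(1, 3), Pow(Add(2, Mul(-3, K)), -1))
Mul(Function('S')(-5), Add(19, -13)) = Mul(Mul(Rational(1, 3), Pow(Add(2, Mul(-3, -5)), -1)), Add(19, -13)) = Mul(Mul(Rational(1, 3), Pow(Add(2, 15), -1)), 6) = Mul(Mul(Rational(1, 3), Pow(17, -1)), 6) = Mul(Mul(Rational(1, 3), Rational(1, 17)), 6) = Mul(Rational(1, 51), 6) = Rational(2, 17)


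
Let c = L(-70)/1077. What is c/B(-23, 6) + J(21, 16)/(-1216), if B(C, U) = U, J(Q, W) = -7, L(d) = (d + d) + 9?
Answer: -57031/3928896 ≈ -0.014516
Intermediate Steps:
L(d) = 9 + 2*d (L(d) = 2*d + 9 = 9 + 2*d)
c = -131/1077 (c = (9 + 2*(-70))/1077 = (9 - 140)*(1/1077) = -131*1/1077 = -131/1077 ≈ -0.12163)
c/B(-23, 6) + J(21, 16)/(-1216) = -131/1077/6 - 7/(-1216) = -131/1077*⅙ - 7*(-1/1216) = -131/6462 + 7/1216 = -57031/3928896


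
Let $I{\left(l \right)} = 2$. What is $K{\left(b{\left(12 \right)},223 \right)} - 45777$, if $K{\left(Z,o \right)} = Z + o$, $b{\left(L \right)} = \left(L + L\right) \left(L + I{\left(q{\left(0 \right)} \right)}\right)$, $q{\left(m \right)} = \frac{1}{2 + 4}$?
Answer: $-45218$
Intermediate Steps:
$q{\left(m \right)} = \frac{1}{6}$
$b{\left(L \right)} = 2 L \left(2 + L\right)$ ($b{\left(L \right)} = \left(L + L\right) \left(L + 2\right) = 2 L \left(2 + L\right)$)
$K{\left(b{\left(12 \right)},223 \right)} - 45777 = \left(2 \cdot 12 \left(2 + 12\right) + 223\right) - 45777 = \left(2 \cdot 12 \cdot 14 + 223\right) - 45777 = \left(336 + 223\right) - 45777 = 559 - 45777 = -45218$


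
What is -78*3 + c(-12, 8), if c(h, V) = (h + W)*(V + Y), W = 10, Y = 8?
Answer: -266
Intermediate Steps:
c(h, V) = (8 + V)*(10 + h) (c(h, V) = (h + 10)*(V + 8) = (10 + h)*(8 + V) = (8 + V)*(10 + h))
-78*3 + c(-12, 8) = -78*3 + (80 + 8*(-12) + 10*8 + 8*(-12)) = -234 + (80 - 96 + 80 - 96) = -234 - 32 = -266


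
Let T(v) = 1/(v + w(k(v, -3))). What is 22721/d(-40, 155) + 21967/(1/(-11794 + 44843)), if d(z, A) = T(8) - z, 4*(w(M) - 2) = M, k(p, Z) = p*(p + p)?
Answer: 1220385745105/1681 ≈ 7.2599e+8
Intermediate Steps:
k(p, Z) = 2*p² (k(p, Z) = p*(2*p) = 2*p²)
w(M) = 2 + M/4
T(v) = 1/(2 + v + v²/2) (T(v) = 1/(v + (2 + (2*v²)/4)) = 1/(v + (2 + v²/2)) = 1/(2 + v + v²/2))
d(z, A) = 1/42 - z (d(z, A) = 2/(4 + 8² + 2*8) - z = 2/(4 + 64 + 16) - z = 2/84 - z = 2*(1/84) - z = 1/42 - z)
22721/d(-40, 155) + 21967/(1/(-11794 + 44843)) = 22721/(1/42 - 1*(-40)) + 21967/(1/(-11794 + 44843)) = 22721/(1/42 + 40) + 21967/(1/33049) = 22721/(1681/42) + 21967/(1/33049) = 22721*(42/1681) + 21967*33049 = 954282/1681 + 725987383 = 1220385745105/1681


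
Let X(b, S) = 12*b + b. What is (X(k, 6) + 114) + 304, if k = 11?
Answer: 561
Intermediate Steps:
X(b, S) = 13*b
(X(k, 6) + 114) + 304 = (13*11 + 114) + 304 = (143 + 114) + 304 = 257 + 304 = 561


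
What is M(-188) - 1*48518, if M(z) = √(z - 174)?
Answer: -48518 + I*√362 ≈ -48518.0 + 19.026*I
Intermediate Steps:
M(z) = √(-174 + z)
M(-188) - 1*48518 = √(-174 - 188) - 1*48518 = √(-362) - 48518 = I*√362 - 48518 = -48518 + I*√362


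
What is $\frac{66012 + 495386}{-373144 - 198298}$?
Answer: $- \frac{280699}{285721} \approx -0.98242$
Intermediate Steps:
$\frac{66012 + 495386}{-373144 - 198298} = \frac{561398}{-571442} = 561398 \left(- \frac{1}{571442}\right) = - \frac{280699}{285721}$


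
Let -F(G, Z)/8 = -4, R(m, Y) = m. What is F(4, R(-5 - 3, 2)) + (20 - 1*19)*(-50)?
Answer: -18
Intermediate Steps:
F(G, Z) = 32 (F(G, Z) = -8*(-4) = 32)
F(4, R(-5 - 3, 2)) + (20 - 1*19)*(-50) = 32 + (20 - 1*19)*(-50) = 32 + (20 - 19)*(-50) = 32 + 1*(-50) = 32 - 50 = -18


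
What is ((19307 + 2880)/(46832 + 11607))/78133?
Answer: 2017/415092217 ≈ 4.8592e-6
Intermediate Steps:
((19307 + 2880)/(46832 + 11607))/78133 = (22187/58439)*(1/78133) = 2017/415092217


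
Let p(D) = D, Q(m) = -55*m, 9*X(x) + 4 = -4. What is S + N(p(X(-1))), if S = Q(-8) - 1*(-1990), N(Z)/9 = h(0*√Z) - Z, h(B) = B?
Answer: 2438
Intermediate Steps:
X(x) = -8/9 (X(x) = -4/9 + (⅑)*(-4) = -4/9 - 4/9 = -8/9)
N(Z) = -9*Z (N(Z) = 9*(0*√Z - Z) = 9*(0 - Z) = 9*(-Z) = -9*Z)
S = 2430 (S = -55*(-8) - 1*(-1990) = 440 + 1990 = 2430)
S + N(p(X(-1))) = 2430 - 9*(-8/9) = 2430 + 8 = 2438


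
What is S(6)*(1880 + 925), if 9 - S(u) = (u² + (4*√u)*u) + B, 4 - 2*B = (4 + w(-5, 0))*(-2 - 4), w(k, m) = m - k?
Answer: -157080 - 67320*√6 ≈ -3.2198e+5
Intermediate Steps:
B = 29 (B = 2 - (4 + (0 - 1*(-5)))*(-2 - 4)/2 = 2 - (4 + (0 + 5))*(-6)/2 = 2 - (4 + 5)*(-6)/2 = 2 - 9*(-6)/2 = 2 - ½*(-54) = 2 + 27 = 29)
S(u) = -20 - u² - 4*u^(3/2) (S(u) = 9 - ((u² + (4*√u)*u) + 29) = 9 - ((u² + 4*u^(3/2)) + 29) = 9 - (29 + u² + 4*u^(3/2)) = 9 + (-29 - u² - 4*u^(3/2)) = -20 - u² - 4*u^(3/2))
S(6)*(1880 + 925) = (-20 - 1*6² - 24*√6)*(1880 + 925) = (-20 - 1*36 - 24*√6)*2805 = (-20 - 36 - 24*√6)*2805 = (-56 - 24*√6)*2805 = -157080 - 67320*√6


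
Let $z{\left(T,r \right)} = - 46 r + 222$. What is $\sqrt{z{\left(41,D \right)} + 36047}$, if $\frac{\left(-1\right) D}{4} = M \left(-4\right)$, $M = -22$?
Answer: $3 \sqrt{5829} \approx 229.04$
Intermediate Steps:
$D = -352$ ($D = - 4 \left(\left(-22\right) \left(-4\right)\right) = \left(-4\right) 88 = -352$)
$z{\left(T,r \right)} = 222 - 46 r$
$\sqrt{z{\left(41,D \right)} + 36047} = \sqrt{\left(222 - -16192\right) + 36047} = \sqrt{\left(222 + 16192\right) + 36047} = \sqrt{16414 + 36047} = \sqrt{52461} = 3 \sqrt{5829}$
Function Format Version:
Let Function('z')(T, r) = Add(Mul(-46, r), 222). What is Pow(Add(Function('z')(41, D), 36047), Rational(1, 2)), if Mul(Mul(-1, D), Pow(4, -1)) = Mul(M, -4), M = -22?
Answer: Mul(3, Pow(5829, Rational(1, 2))) ≈ 229.04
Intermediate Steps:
D = -352 (D = Mul(-4, Mul(-22, -4)) = Mul(-4, 88) = -352)
Function('z')(T, r) = Add(222, Mul(-46, r))
Pow(Add(Function('z')(41, D), 36047), Rational(1, 2)) = Pow(Add(Add(222, Mul(-46, -352)), 36047), Rational(1, 2)) = Pow(Add(Add(222, 16192), 36047), Rational(1, 2)) = Pow(Add(16414, 36047), Rational(1, 2)) = Pow(52461, Rational(1, 2)) = Mul(3, Pow(5829, Rational(1, 2)))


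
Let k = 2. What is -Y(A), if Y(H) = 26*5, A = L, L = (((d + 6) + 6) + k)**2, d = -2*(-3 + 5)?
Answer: -130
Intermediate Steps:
d = -4 (d = -2*2 = -4)
L = 100 (L = (((-4 + 6) + 6) + 2)**2 = ((2 + 6) + 2)**2 = (8 + 2)**2 = 10**2 = 100)
A = 100
Y(H) = 130
-Y(A) = -1*130 = -130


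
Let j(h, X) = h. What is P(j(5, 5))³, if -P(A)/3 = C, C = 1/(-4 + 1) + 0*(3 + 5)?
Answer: 1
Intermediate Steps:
C = -⅓ (C = 1/(-3) + 0*8 = -⅓ + 0 = -⅓ ≈ -0.33333)
P(A) = 1 (P(A) = -3*(-⅓) = 1)
P(j(5, 5))³ = 1³ = 1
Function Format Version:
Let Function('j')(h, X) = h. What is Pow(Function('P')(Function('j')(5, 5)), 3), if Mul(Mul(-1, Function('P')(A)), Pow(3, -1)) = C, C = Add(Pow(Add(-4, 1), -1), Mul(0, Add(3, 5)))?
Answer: 1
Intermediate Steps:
C = Rational(-1, 3) (C = Add(Pow(-3, -1), Mul(0, 8)) = Add(Rational(-1, 3), 0) = Rational(-1, 3) ≈ -0.33333)
Function('P')(A) = 1 (Function('P')(A) = Mul(-3, Rational(-1, 3)) = 1)
Pow(Function('P')(Function('j')(5, 5)), 3) = Pow(1, 3) = 1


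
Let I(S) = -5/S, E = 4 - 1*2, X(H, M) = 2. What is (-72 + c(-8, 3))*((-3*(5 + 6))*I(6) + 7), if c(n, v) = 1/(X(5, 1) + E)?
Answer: -19803/8 ≈ -2475.4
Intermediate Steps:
E = 2 (E = 4 - 2 = 2)
c(n, v) = 1/4 (c(n, v) = 1/(2 + 2) = 1/4)
(-72 + c(-8, 3))*((-3*(5 + 6))*I(6) + 7) = (-72 + 1/4)*((-3*(5 + 6))*(-5/6) + 7) = -287*((-3*11)*(-5*1/6) + 7)/4 = -287*(-33*(-5/6) + 7)/4 = -287*(55/2 + 7)/4 = -287/4*69/2 = -19803/8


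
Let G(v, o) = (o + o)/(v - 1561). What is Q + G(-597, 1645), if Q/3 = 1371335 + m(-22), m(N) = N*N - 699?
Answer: 4438313795/1079 ≈ 4.1134e+6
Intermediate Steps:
G(v, o) = 2*o/(-1561 + v) (G(v, o) = (2*o)/(-1561 + v) = 2*o/(-1561 + v))
m(N) = -699 + N**2 (m(N) = N**2 - 699 = -699 + N**2)
Q = 4113360 (Q = 3*(1371335 + (-699 + (-22)**2)) = 3*(1371335 + (-699 + 484)) = 3*(1371335 - 215) = 3*1371120 = 4113360)
Q + G(-597, 1645) = 4113360 + 2*1645/(-1561 - 597) = 4113360 + 2*1645/(-2158) = 4113360 + 2*1645*(-1/2158) = 4113360 - 1645/1079 = 4438313795/1079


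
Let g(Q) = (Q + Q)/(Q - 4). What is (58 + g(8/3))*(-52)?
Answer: -2808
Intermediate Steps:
g(Q) = 2*Q/(-4 + Q) (g(Q) = (2*Q)/(-4 + Q) = 2*Q/(-4 + Q))
(58 + g(8/3))*(-52) = (58 + 2*(8/3)/(-4 + 8/3))*(-52) = (58 + 2*(8/3)/(-4/3))*(-52) = (58 + 2*(8/3)*(-3/4))*(-52) = (58 - 4)*(-52) = 54*(-52) = -2808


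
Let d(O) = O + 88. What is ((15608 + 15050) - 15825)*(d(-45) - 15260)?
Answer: -225713761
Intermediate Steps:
d(O) = 88 + O
((15608 + 15050) - 15825)*(d(-45) - 15260) = ((15608 + 15050) - 15825)*((88 - 45) - 15260) = (30658 - 15825)*(43 - 15260) = 14833*(-15217) = -225713761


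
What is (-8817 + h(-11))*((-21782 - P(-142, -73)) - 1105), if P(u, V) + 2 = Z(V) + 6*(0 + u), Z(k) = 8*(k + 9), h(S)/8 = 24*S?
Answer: 235203009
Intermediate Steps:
h(S) = 192*S (h(S) = 8*(24*S) = 192*S)
Z(k) = 72 + 8*k (Z(k) = 8*(9 + k) = 72 + 8*k)
P(u, V) = 70 + 6*u + 8*V (P(u, V) = -2 + ((72 + 8*V) + 6*(0 + u)) = -2 + ((72 + 8*V) + 6*u) = -2 + (72 + 6*u + 8*V) = 70 + 6*u + 8*V)
(-8817 + h(-11))*((-21782 - P(-142, -73)) - 1105) = (-8817 + 192*(-11))*((-21782 - (70 + 6*(-142) + 8*(-73))) - 1105) = (-8817 - 2112)*((-21782 - (70 - 852 - 584)) - 1105) = -10929*((-21782 - 1*(-1366)) - 1105) = -10929*((-21782 + 1366) - 1105) = -10929*(-20416 - 1105) = -10929*(-21521) = 235203009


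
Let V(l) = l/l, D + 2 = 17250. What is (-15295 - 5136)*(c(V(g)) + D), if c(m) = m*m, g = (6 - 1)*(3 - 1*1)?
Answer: -352414319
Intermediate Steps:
D = 17248 (D = -2 + 17250 = 17248)
g = 10 (g = 5*(3 - 1) = 5*2 = 10)
V(l) = 1
c(m) = m²
(-15295 - 5136)*(c(V(g)) + D) = (-15295 - 5136)*(1² + 17248) = -20431*(1 + 17248) = -20431*17249 = -352414319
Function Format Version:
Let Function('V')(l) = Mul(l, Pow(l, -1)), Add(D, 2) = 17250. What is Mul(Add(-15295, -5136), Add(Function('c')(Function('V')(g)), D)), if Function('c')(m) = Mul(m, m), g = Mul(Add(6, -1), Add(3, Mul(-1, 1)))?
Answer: -352414319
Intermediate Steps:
D = 17248 (D = Add(-2, 17250) = 17248)
g = 10 (g = Mul(5, Add(3, -1)) = Mul(5, 2) = 10)
Function('V')(l) = 1
Function('c')(m) = Pow(m, 2)
Mul(Add(-15295, -5136), Add(Function('c')(Function('V')(g)), D)) = Mul(Add(-15295, -5136), Add(Pow(1, 2), 17248)) = Mul(-20431, Add(1, 17248)) = Mul(-20431, 17249) = -352414319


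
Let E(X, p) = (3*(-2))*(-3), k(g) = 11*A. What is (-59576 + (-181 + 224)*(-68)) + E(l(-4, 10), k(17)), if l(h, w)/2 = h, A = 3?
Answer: -62482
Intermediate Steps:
l(h, w) = 2*h
k(g) = 33 (k(g) = 11*3 = 33)
E(X, p) = 18 (E(X, p) = -6*(-3) = 18)
(-59576 + (-181 + 224)*(-68)) + E(l(-4, 10), k(17)) = (-59576 + (-181 + 224)*(-68)) + 18 = (-59576 + 43*(-68)) + 18 = (-59576 - 2924) + 18 = -62500 + 18 = -62482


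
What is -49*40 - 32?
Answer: -1992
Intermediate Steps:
-49*40 - 32 = -1960 - 32 = -1992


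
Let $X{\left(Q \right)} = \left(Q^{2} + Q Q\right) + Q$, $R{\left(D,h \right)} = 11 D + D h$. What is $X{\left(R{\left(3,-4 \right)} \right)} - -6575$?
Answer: $7478$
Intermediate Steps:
$X{\left(Q \right)} = Q + 2 Q^{2}$ ($X{\left(Q \right)} = \left(Q^{2} + Q^{2}\right) + Q = 2 Q^{2} + Q = Q + 2 Q^{2}$)
$X{\left(R{\left(3,-4 \right)} \right)} - -6575 = 3 \left(11 - 4\right) \left(1 + 2 \cdot 3 \left(11 - 4\right)\right) - -6575 = 3 \cdot 7 \left(1 + 2 \cdot 3 \cdot 7\right) + 6575 = 21 \left(1 + 2 \cdot 21\right) + 6575 = 21 \left(1 + 42\right) + 6575 = 21 \cdot 43 + 6575 = 903 + 6575 = 7478$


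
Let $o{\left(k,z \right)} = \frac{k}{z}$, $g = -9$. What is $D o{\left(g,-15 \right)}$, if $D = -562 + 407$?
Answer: $-93$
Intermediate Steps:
$D = -155$
$D o{\left(g,-15 \right)} = - 155 \left(- \frac{9}{-15}\right) = - 155 \left(\left(-9\right) \left(- \frac{1}{15}\right)\right) = \left(-155\right) \frac{3}{5} = -93$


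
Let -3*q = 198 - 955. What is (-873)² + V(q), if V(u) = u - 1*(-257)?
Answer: 2287915/3 ≈ 7.6264e+5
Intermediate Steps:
q = 757/3 (q = -(198 - 955)/3 = -⅓*(-757) = 757/3 ≈ 252.33)
V(u) = 257 + u (V(u) = u + 257 = 257 + u)
(-873)² + V(q) = (-873)² + (257 + 757/3) = 762129 + 1528/3 = 2287915/3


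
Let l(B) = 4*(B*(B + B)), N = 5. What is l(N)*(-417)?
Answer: -83400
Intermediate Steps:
l(B) = 8*B**2 (l(B) = 4*(B*(2*B)) = 4*(2*B**2) = 8*B**2)
l(N)*(-417) = (8*5**2)*(-417) = (8*25)*(-417) = 200*(-417) = -83400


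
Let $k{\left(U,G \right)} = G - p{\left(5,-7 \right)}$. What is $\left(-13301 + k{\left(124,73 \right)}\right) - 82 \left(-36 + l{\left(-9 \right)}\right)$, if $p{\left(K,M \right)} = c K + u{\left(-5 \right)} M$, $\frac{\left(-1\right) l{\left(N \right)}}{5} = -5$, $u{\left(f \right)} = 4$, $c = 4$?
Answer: $-12318$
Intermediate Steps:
$l{\left(N \right)} = 25$ ($l{\left(N \right)} = \left(-5\right) \left(-5\right) = 25$)
$p{\left(K,M \right)} = 4 K + 4 M$
$k{\left(U,G \right)} = 8 + G$ ($k{\left(U,G \right)} = G - \left(4 \cdot 5 + 4 \left(-7\right)\right) = G - \left(20 - 28\right) = G - -8 = G + 8 = 8 + G$)
$\left(-13301 + k{\left(124,73 \right)}\right) - 82 \left(-36 + l{\left(-9 \right)}\right) = \left(-13301 + \left(8 + 73\right)\right) - 82 \left(-36 + 25\right) = \left(-13301 + 81\right) - -902 = -13220 + 902 = -12318$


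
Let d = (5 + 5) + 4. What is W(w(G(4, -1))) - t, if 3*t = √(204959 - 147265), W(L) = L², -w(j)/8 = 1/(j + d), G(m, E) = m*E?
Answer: 16/25 - √57694/3 ≈ -79.425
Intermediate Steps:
d = 14 (d = 10 + 4 = 14)
G(m, E) = E*m
w(j) = -8/(14 + j) (w(j) = -8/(j + 14) = -8/(14 + j))
t = √57694/3 (t = √(204959 - 147265)/3 = √57694/3 ≈ 80.065)
W(w(G(4, -1))) - t = (-8/(14 - 1*4))² - √57694/3 = (-8/(14 - 4))² - √57694/3 = (-8/10)² - √57694/3 = (-8*⅒)² - √57694/3 = (-⅘)² - √57694/3 = 16/25 - √57694/3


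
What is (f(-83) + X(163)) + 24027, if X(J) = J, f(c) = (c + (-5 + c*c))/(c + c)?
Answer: 4008739/166 ≈ 24149.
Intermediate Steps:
f(c) = (-5 + c + c**2)/(2*c) (f(c) = (c + (-5 + c**2))/((2*c)) = (-5 + c + c**2)*(1/(2*c)) = (-5 + c + c**2)/(2*c))
(f(-83) + X(163)) + 24027 = ((1/2)*(-5 - 83*(1 - 83))/(-83) + 163) + 24027 = ((1/2)*(-1/83)*(-5 - 83*(-82)) + 163) + 24027 = ((1/2)*(-1/83)*(-5 + 6806) + 163) + 24027 = ((1/2)*(-1/83)*6801 + 163) + 24027 = (-6801/166 + 163) + 24027 = 20257/166 + 24027 = 4008739/166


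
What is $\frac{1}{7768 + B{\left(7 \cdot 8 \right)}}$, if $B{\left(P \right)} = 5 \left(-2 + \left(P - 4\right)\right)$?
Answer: $\frac{1}{8018} \approx 0.00012472$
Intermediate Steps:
$B{\left(P \right)} = -30 + 5 P$ ($B{\left(P \right)} = 5 \left(-2 + \left(-4 + P\right)\right) = 5 \left(-6 + P\right) = -30 + 5 P$)
$\frac{1}{7768 + B{\left(7 \cdot 8 \right)}} = \frac{1}{7768 - \left(30 - 5 \cdot 7 \cdot 8\right)} = \frac{1}{7768 + \left(-30 + 5 \cdot 56\right)} = \frac{1}{7768 + \left(-30 + 280\right)} = \frac{1}{7768 + 250} = \frac{1}{8018}$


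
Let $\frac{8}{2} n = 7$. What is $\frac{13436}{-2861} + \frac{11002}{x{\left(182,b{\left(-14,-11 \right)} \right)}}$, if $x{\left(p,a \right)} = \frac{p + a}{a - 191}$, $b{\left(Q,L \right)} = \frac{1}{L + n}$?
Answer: $- \frac{111331162771}{9627265} \approx -11564.0$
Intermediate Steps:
$n = \frac{7}{4}$ ($n = \frac{1}{4} \cdot 7 = \frac{7}{4} \approx 1.75$)
$b{\left(Q,L \right)} = \frac{1}{\frac{7}{4} + L}$ ($b{\left(Q,L \right)} = \frac{1}{L + \frac{7}{4}} = \frac{1}{\frac{7}{4} + L}$)
$x{\left(p,a \right)} = \frac{a + p}{-191 + a}$
$\frac{13436}{-2861} + \frac{11002}{x{\left(182,b{\left(-14,-11 \right)} \right)}} = \frac{13436}{-2861} + \frac{11002}{\frac{1}{-191 + \frac{4}{7 + 4 \left(-11\right)}} \left(\frac{4}{7 + 4 \left(-11\right)} + 182\right)} = 13436 \left(- \frac{1}{2861}\right) + \frac{11002}{\frac{1}{-191 + \frac{4}{7 - 44}} \left(\frac{4}{7 - 44} + 182\right)} = - \frac{13436}{2861} + \frac{11002}{\frac{1}{-191 + \frac{4}{-37}} \left(\frac{4}{-37} + 182\right)} = - \frac{13436}{2861} + \frac{11002}{\frac{1}{-191 + 4 \left(- \frac{1}{37}\right)} \left(4 \left(- \frac{1}{37}\right) + 182\right)} = - \frac{13436}{2861} + \frac{11002}{\frac{1}{-191 - \frac{4}{37}} \left(- \frac{4}{37} + 182\right)} = - \frac{13436}{2861} + \frac{11002}{\frac{1}{- \frac{7071}{37}} \cdot \frac{6730}{37}} = - \frac{13436}{2861} + \frac{11002}{\left(- \frac{37}{7071}\right) \frac{6730}{37}} = - \frac{13436}{2861} + \frac{11002}{- \frac{6730}{7071}} = - \frac{13436}{2861} + 11002 \left(- \frac{7071}{6730}\right) = - \frac{13436}{2861} - \frac{38897571}{3365} = - \frac{111331162771}{9627265}$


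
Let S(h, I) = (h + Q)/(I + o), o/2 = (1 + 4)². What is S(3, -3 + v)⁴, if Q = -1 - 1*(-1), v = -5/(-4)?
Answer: 20736/1387488001 ≈ 1.4945e-5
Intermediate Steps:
v = 5/4 (v = -5*(-¼) = 5/4 ≈ 1.2500)
o = 50 (o = 2*(1 + 4)² = 2*5² = 2*25 = 50)
Q = 0 (Q = -1 + 1 = 0)
S(h, I) = h/(50 + I) (S(h, I) = (h + 0)/(I + 50) = h/(50 + I))
S(3, -3 + v)⁴ = (3/(50 + (-3 + 5/4)))⁴ = (3/(50 - 7/4))⁴ = (3/(193/4))⁴ = (3*(4/193))⁴ = (12/193)⁴ = 20736/1387488001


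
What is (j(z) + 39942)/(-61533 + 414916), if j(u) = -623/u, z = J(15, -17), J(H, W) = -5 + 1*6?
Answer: 39319/353383 ≈ 0.11126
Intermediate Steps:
J(H, W) = 1 (J(H, W) = -5 + 6 = 1)
z = 1
(j(z) + 39942)/(-61533 + 414916) = (-623/1 + 39942)/(-61533 + 414916) = (-623*1 + 39942)/353383 = (-623 + 39942)*(1/353383) = 39319*(1/353383) = 39319/353383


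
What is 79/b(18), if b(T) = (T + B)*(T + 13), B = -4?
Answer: 79/434 ≈ 0.18203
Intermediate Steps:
b(T) = (-4 + T)*(13 + T) (b(T) = (T - 4)*(T + 13) = (-4 + T)*(13 + T))
79/b(18) = 79/(-52 + 18² + 9*18) = 79/(-52 + 324 + 162) = 79/434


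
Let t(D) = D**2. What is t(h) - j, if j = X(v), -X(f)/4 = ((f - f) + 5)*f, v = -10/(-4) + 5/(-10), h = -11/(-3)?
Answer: 481/9 ≈ 53.444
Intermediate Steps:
h = 11/3 (h = -11*(-1/3) = 11/3 ≈ 3.6667)
v = 2 (v = -10*(-1/4) + 5*(-1/10) = 5/2 - 1/2 = 2)
X(f) = -20*f (X(f) = -4*((f - f) + 5)*f = -4*(0 + 5)*f = -20*f)
j = -40 (j = -20*2 = -40)
t(h) - j = (11/3)**2 - 1*(-40) = 121/9 + 40 = 481/9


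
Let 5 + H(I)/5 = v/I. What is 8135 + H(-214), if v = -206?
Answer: 868285/107 ≈ 8114.8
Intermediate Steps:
H(I) = -25 - 1030/I (H(I) = -25 + 5*(-206/I) = -25 - 1030/I)
8135 + H(-214) = 8135 + (-25 - 1030/(-214)) = 8135 + (-25 - 1030*(-1/214)) = 8135 + (-25 + 515/107) = 8135 - 2160/107 = 868285/107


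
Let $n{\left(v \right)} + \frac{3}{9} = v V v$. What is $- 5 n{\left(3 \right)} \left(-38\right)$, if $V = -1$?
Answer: $- \frac{5320}{3} \approx -1773.3$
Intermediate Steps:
$n{\left(v \right)} = - \frac{1}{3} - v^{2}$ ($n{\left(v \right)} = - \frac{1}{3} + v \left(-1\right) v = - \frac{1}{3} + - v v = - \frac{1}{3} - v^{2}$)
$- 5 n{\left(3 \right)} \left(-38\right) = - 5 \left(- \frac{1}{3} - 3^{2}\right) \left(-38\right) = - 5 \left(- \frac{1}{3} - 9\right) \left(-38\right) = \left(-5\right) \left(- \frac{28}{3}\right) \left(-38\right) = \frac{140}{3} \left(-38\right) = - \frac{5320}{3}$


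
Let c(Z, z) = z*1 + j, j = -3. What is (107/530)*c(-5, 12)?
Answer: 963/530 ≈ 1.8170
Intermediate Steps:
c(Z, z) = -3 + z (c(Z, z) = z*1 - 3 = z - 3 = -3 + z)
(107/530)*c(-5, 12) = (107/530)*(-3 + 12) = (107*(1/530))*9 = (107/530)*9 = 963/530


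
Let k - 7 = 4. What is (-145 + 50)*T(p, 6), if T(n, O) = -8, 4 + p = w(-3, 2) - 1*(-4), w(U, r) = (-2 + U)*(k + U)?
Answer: 760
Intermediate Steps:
k = 11 (k = 7 + 4 = 11)
w(U, r) = (-2 + U)*(11 + U)
p = -40 (p = -4 + ((-22 + (-3)² + 9*(-3)) - 1*(-4)) = -4 + ((-22 + 9 - 27) + 4) = -4 + (-40 + 4) = -4 - 36 = -40)
(-145 + 50)*T(p, 6) = (-145 + 50)*(-8) = -95*(-8) = 760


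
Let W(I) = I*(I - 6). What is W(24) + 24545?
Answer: 24977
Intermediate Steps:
W(I) = I*(-6 + I)
W(24) + 24545 = 24*(-6 + 24) + 24545 = 24*18 + 24545 = 432 + 24545 = 24977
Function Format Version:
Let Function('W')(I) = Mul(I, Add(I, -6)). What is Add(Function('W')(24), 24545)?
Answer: 24977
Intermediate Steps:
Function('W')(I) = Mul(I, Add(-6, I))
Add(Function('W')(24), 24545) = Add(Mul(24, Add(-6, 24)), 24545) = Add(Mul(24, 18), 24545) = Add(432, 24545) = 24977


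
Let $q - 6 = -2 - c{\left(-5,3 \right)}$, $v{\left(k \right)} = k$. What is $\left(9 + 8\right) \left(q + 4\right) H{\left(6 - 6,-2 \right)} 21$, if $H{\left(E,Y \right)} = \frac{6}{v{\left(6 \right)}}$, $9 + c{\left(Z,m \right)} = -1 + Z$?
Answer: $8211$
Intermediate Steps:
$c{\left(Z,m \right)} = -10 + Z$ ($c{\left(Z,m \right)} = -9 + \left(-1 + Z\right) = -10 + Z$)
$q = 19$ ($q = 6 - -13 = 6 + \left(-2 + 15\right) = 6 + 13 = 19$)
$H{\left(E,Y \right)} = 1$ ($H{\left(E,Y \right)} = \frac{6}{6} = 6 \cdot \frac{1}{6} = 1$)
$\left(9 + 8\right) \left(q + 4\right) H{\left(6 - 6,-2 \right)} 21 = \left(9 + 8\right) \left(19 + 4\right) 1 \cdot 21 = 17 \cdot 23 \cdot 1 \cdot 21 = 391 \cdot 1 \cdot 21 = 391 \cdot 21 = 8211$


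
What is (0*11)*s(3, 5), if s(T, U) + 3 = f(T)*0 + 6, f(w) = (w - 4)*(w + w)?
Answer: 0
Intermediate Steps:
f(w) = 2*w*(-4 + w) (f(w) = (-4 + w)*(2*w) = 2*w*(-4 + w))
s(T, U) = 3 (s(T, U) = -3 + ((2*T*(-4 + T))*0 + 6) = -3 + (0 + 6) = -3 + 6 = 3)
(0*11)*s(3, 5) = (0*11)*3 = 0*3 = 0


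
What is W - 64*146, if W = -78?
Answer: -9422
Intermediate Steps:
W - 64*146 = -78 - 64*146 = -78 - 9344 = -9422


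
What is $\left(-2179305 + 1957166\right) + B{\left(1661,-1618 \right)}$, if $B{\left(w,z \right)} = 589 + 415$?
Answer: $-221135$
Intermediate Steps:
$B{\left(w,z \right)} = 1004$
$\left(-2179305 + 1957166\right) + B{\left(1661,-1618 \right)} = \left(-2179305 + 1957166\right) + 1004 = -222139 + 1004 = -221135$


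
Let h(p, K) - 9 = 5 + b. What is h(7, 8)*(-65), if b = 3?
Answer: -1105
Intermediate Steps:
h(p, K) = 17 (h(p, K) = 9 + (5 + 3) = 9 + 8 = 17)
h(7, 8)*(-65) = 17*(-65) = -1105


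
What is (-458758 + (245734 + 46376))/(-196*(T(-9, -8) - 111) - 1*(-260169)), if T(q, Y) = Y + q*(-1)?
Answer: -166648/281729 ≈ -0.59152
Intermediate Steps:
T(q, Y) = Y - q
(-458758 + (245734 + 46376))/(-196*(T(-9, -8) - 111) - 1*(-260169)) = (-458758 + (245734 + 46376))/(-196*((-8 - 1*(-9)) - 111) - 1*(-260169)) = (-458758 + 292110)/(-196*((-8 + 9) - 111) + 260169) = -166648/(-196*(1 - 111) + 260169) = -166648/(-196*(-110) + 260169) = -166648/(21560 + 260169) = -166648/281729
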